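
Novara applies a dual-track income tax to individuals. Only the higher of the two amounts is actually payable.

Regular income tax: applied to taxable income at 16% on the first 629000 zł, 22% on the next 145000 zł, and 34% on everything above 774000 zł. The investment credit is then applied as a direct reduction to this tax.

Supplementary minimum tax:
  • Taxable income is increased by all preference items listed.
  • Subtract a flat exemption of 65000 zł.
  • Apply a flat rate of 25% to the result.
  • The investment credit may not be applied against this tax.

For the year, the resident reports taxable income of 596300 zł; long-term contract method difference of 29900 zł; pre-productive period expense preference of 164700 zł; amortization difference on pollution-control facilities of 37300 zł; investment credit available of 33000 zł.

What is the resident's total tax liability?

190800 zł

Regular income tax:
  596300 zł × 16% = 95408 zł
  Less investment credit 33000 zł → 62408 zł

Supplementary minimum tax:
  Adjusted income: 596300 zł + 29900 zł + 164700 zł + 37300 zł = 828200 zł
  Less exemption 65000 zł → base 763200 zł
  763200 zł × 25% = 190800 zł

190800 zł > 62408 zł, so the supplementary minimum tax is the binding amount.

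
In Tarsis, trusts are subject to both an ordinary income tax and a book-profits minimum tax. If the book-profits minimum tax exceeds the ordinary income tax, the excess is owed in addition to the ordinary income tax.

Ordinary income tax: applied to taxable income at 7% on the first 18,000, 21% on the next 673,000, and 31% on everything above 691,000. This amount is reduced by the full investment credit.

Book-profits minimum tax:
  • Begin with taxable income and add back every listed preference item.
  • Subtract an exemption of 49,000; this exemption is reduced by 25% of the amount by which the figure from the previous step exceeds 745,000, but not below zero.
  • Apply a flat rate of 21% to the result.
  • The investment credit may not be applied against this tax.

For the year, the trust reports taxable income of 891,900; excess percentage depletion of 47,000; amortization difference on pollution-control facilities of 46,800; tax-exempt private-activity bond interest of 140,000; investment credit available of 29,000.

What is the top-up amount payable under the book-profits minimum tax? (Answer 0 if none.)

60,528

Book-profits minimum tax:
  Adjusted income: 891,900 + 47,000 + 46,800 + 140,000 = 1,125,700
  Exemption: 25% × (1,125,700 − 745,000) = 95,175 ≥ 49,000, so the exemption is fully phased out
  Base: 1,125,700 − 0 = 1,125,700
  1,125,700 × 21% = 236,397

Ordinary income tax:
  18,000 × 7% = 1,260
  673,000 × 21% = 141,330
  200,900 × 31% = 62,279
  → 204,869
  Less investment credit 29,000 → 175,869

Excess of book-profits minimum tax over ordinary income tax: 236,397 − 175,869 = 60,528.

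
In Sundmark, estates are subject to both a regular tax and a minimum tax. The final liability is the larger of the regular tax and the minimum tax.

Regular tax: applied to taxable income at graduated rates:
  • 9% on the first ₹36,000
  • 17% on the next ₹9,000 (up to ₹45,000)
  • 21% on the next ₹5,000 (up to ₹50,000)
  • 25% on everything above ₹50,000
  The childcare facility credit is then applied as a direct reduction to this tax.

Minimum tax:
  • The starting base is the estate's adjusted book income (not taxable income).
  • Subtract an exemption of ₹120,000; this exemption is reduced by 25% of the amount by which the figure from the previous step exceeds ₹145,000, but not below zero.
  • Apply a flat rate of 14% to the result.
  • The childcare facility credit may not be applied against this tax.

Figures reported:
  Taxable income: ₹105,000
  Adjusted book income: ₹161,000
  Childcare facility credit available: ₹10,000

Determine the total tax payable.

₹9,570

Regular tax:
  ₹36,000 × 9% = ₹3,240
  ₹9,000 × 17% = ₹1,530
  ₹5,000 × 21% = ₹1,050
  ₹55,000 × 25% = ₹13,750
  → ₹19,570
  Less childcare facility credit ₹10,000 → ₹9,570

Minimum tax:
  Base (adjusted book income): ₹161,000
  Exemption: ₹120,000 − 25% × (₹161,000 − ₹145,000) = ₹120,000 − ₹4,000 = ₹116,000
  Base: ₹161,000 − ₹116,000 = ₹45,000
  ₹45,000 × 14% = ₹6,300

₹9,570 > ₹6,300, so the regular tax governs.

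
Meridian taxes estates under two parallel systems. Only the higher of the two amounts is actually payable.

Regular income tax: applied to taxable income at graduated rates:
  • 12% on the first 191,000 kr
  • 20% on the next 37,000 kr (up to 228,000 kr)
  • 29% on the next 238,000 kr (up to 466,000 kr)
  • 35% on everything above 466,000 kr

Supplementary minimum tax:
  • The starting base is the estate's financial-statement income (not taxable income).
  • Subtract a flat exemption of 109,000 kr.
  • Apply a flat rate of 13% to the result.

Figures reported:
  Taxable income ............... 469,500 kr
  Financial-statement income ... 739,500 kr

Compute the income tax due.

Supplementary minimum tax:
  Base (financial-statement income): 739,500 kr
  Less exemption 109,000 kr → base 630,500 kr
  630,500 kr × 13% = 81,965 kr

Regular income tax:
  191,000 kr × 12% = 22,920 kr
  37,000 kr × 20% = 7,400 kr
  238,000 kr × 29% = 69,020 kr
  3,500 kr × 35% = 1,225 kr
  → 100,565 kr

100,565 kr > 81,965 kr, so the regular income tax governs.

100,565 kr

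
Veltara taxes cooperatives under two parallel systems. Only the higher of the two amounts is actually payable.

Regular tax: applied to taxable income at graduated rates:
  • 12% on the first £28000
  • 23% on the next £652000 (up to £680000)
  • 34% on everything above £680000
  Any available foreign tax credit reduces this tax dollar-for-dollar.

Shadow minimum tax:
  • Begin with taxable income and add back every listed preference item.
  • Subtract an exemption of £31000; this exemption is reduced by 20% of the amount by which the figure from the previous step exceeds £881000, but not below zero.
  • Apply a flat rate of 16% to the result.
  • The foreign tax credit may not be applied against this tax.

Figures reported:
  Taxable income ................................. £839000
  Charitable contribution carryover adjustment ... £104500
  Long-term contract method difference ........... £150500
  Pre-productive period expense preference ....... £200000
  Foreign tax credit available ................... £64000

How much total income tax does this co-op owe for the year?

Shadow minimum tax:
  Adjusted income: £839000 + £104500 + £150500 + £200000 = £1294000
  Exemption: 20% × (£1294000 − £881000) = £82600 ≥ £31000, so the exemption is fully phased out
  Base: £1294000 − £0 = £1294000
  £1294000 × 16% = £207040

Regular tax:
  £28000 × 12% = £3360
  £652000 × 23% = £149960
  £159000 × 34% = £54060
  → £207380
  Less foreign tax credit £64000 → £143380

£207040 > £143380, so the shadow minimum tax is the binding amount.

£207040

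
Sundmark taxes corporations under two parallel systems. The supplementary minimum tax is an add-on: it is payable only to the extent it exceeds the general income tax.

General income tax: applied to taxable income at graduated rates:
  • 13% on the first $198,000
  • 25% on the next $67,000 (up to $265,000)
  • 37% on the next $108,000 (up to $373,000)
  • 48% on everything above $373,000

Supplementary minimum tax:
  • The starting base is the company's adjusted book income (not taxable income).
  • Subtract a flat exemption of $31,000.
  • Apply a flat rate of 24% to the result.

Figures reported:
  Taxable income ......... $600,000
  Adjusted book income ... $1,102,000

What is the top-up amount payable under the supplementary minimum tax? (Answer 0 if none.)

$65,630

General income tax:
  $198,000 × 13% = $25,740
  $67,000 × 25% = $16,750
  $108,000 × 37% = $39,960
  $227,000 × 48% = $108,960
  → $191,410

Supplementary minimum tax:
  Base (adjusted book income): $1,102,000
  Less exemption $31,000 → base $1,071,000
  $1,071,000 × 24% = $257,040

Excess of supplementary minimum tax over general income tax: $257,040 − $191,410 = $65,630.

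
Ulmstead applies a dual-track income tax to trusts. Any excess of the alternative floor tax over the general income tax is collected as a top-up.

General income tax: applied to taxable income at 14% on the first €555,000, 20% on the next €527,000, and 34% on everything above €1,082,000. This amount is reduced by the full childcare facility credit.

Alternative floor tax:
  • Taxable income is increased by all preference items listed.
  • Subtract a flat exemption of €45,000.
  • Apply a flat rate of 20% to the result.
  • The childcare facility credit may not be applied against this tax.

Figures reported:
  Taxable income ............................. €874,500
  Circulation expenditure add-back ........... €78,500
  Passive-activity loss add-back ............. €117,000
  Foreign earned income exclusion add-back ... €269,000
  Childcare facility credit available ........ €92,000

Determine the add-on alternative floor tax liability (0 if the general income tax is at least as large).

€209,200

General income tax:
  €555,000 × 14% = €77,700
  €319,500 × 20% = €63,900
  → €141,600
  Less childcare facility credit €92,000 → €49,600

Alternative floor tax:
  Adjusted income: €874,500 + €78,500 + €117,000 + €269,000 = €1,339,000
  Less exemption €45,000 → base €1,294,000
  €1,294,000 × 20% = €258,800

Excess of alternative floor tax over general income tax: €258,800 − €49,600 = €209,200.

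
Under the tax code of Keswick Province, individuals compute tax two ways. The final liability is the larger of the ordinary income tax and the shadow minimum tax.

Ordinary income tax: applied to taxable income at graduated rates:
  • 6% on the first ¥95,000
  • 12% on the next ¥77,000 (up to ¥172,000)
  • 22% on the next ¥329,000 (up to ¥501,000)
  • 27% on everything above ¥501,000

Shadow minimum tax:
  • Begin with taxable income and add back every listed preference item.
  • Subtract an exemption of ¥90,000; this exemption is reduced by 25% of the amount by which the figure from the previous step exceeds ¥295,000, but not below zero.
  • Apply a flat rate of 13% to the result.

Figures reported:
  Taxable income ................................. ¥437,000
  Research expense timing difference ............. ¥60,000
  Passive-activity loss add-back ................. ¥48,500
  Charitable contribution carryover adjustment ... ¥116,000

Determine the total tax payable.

¥85,995

Ordinary income tax:
  ¥95,000 × 6% = ¥5,700
  ¥77,000 × 12% = ¥9,240
  ¥265,000 × 22% = ¥58,300
  → ¥73,240

Shadow minimum tax:
  Adjusted income: ¥437,000 + ¥60,000 + ¥48,500 + ¥116,000 = ¥661,500
  Exemption: 25% × (¥661,500 − ¥295,000) = ¥91,625 ≥ ¥90,000, so the exemption is fully phased out
  Base: ¥661,500 − ¥0 = ¥661,500
  ¥661,500 × 13% = ¥85,995

¥85,995 > ¥73,240, so the shadow minimum tax is the binding amount.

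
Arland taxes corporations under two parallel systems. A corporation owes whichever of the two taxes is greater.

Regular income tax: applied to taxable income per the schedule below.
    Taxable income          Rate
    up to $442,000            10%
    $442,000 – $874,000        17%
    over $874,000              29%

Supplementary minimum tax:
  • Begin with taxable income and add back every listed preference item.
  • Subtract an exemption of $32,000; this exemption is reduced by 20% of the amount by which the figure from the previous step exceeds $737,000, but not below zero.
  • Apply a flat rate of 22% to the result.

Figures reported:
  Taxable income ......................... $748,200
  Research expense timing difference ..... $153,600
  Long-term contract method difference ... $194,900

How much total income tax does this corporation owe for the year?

$241,274

Supplementary minimum tax:
  Adjusted income: $748,200 + $153,600 + $194,900 = $1,096,700
  Exemption: 20% × ($1,096,700 − $737,000) = $71,940 ≥ $32,000, so the exemption is fully phased out
  Base: $1,096,700 − $0 = $1,096,700
  $1,096,700 × 22% = $241,274

Regular income tax:
  $442,000 × 10% = $44,200
  $306,200 × 17% = $52,054
  → $96,254

$241,274 > $96,254, so the supplementary minimum tax is the binding amount.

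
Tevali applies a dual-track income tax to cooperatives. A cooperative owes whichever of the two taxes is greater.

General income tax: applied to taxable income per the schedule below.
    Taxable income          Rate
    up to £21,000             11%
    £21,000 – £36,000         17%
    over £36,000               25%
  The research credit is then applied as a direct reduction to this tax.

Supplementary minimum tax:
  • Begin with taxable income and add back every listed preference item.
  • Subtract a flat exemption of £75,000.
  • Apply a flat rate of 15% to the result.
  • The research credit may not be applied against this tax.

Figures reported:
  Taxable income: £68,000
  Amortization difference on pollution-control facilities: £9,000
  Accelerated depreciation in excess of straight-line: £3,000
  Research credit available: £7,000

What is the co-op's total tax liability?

General income tax:
  £21,000 × 11% = £2,310
  £15,000 × 17% = £2,550
  £32,000 × 25% = £8,000
  → £12,860
  Less research credit £7,000 → £5,860

Supplementary minimum tax:
  Adjusted income: £68,000 + £9,000 + £3,000 = £80,000
  Less exemption £75,000 → base £5,000
  £5,000 × 15% = £750

£5,860 > £750, so the general income tax governs.

£5,860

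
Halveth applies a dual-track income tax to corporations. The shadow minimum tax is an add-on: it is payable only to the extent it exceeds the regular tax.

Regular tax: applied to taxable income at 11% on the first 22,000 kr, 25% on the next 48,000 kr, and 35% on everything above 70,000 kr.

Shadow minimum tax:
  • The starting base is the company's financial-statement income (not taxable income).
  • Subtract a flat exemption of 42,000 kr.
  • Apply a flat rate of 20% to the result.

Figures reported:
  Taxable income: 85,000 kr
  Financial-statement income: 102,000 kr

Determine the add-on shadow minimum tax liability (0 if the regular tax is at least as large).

0 kr

Shadow minimum tax:
  Base (financial-statement income): 102,000 kr
  Less exemption 42,000 kr → base 60,000 kr
  60,000 kr × 20% = 12,000 kr

Regular tax:
  22,000 kr × 11% = 2,420 kr
  48,000 kr × 25% = 12,000 kr
  15,000 kr × 35% = 5,250 kr
  → 19,670 kr

12,000 kr ≤ 19,670 kr, so no add-on is due.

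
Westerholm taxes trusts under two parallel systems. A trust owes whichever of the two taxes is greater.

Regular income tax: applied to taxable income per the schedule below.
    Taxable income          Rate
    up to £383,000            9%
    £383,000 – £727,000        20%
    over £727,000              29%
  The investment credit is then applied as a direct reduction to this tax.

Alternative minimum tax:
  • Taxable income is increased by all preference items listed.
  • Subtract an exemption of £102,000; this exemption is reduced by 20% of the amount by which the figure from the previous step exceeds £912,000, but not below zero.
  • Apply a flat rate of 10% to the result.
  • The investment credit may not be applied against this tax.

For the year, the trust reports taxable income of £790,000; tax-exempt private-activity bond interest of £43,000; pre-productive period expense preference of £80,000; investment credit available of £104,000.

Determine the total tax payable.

Alternative minimum tax:
  Adjusted income: £790,000 + £43,000 + £80,000 = £913,000
  Exemption: £102,000 − 20% × (£913,000 − £912,000) = £102,000 − £200 = £101,800
  Base: £913,000 − £101,800 = £811,200
  £811,200 × 10% = £81,120

Regular income tax:
  £383,000 × 9% = £34,470
  £344,000 × 20% = £68,800
  £63,000 × 29% = £18,270
  → £121,540
  Less investment credit £104,000 → £17,540

£81,120 > £17,540, so the alternative minimum tax is the binding amount.

£81,120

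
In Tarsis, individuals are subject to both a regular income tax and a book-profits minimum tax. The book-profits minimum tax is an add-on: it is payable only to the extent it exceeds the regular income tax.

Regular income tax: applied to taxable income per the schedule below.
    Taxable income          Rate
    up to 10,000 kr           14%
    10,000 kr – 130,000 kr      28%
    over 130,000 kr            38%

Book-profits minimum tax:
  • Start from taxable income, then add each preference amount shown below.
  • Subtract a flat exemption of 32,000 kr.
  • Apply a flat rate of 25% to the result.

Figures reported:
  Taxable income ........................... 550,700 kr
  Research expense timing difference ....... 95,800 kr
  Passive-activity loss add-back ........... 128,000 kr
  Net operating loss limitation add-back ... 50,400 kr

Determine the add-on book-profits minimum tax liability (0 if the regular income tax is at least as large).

3,359 kr

Regular income tax:
  10,000 kr × 14% = 1,400 kr
  120,000 kr × 28% = 33,600 kr
  420,700 kr × 38% = 159,866 kr
  → 194,866 kr

Book-profits minimum tax:
  Adjusted income: 550,700 kr + 95,800 kr + 128,000 kr + 50,400 kr = 824,900 kr
  Less exemption 32,000 kr → base 792,900 kr
  792,900 kr × 25% = 198,225 kr

Excess of book-profits minimum tax over regular income tax: 198,225 kr − 194,866 kr = 3,359 kr.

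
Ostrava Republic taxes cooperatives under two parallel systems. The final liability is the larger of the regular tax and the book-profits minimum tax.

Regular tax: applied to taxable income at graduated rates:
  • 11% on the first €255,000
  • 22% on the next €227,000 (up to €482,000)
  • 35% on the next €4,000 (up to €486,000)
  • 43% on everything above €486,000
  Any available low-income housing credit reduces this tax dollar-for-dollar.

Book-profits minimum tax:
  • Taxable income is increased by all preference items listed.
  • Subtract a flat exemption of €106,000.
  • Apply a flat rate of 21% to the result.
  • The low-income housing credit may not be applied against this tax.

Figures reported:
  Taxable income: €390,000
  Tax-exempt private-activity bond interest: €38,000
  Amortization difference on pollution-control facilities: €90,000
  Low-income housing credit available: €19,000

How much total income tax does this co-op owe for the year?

Book-profits minimum tax:
  Adjusted income: €390,000 + €38,000 + €90,000 = €518,000
  Less exemption €106,000 → base €412,000
  €412,000 × 21% = €86,520

Regular tax:
  €255,000 × 11% = €28,050
  €135,000 × 22% = €29,700
  → €57,750
  Less low-income housing credit €19,000 → €38,750

€86,520 > €38,750, so the book-profits minimum tax is the binding amount.

€86,520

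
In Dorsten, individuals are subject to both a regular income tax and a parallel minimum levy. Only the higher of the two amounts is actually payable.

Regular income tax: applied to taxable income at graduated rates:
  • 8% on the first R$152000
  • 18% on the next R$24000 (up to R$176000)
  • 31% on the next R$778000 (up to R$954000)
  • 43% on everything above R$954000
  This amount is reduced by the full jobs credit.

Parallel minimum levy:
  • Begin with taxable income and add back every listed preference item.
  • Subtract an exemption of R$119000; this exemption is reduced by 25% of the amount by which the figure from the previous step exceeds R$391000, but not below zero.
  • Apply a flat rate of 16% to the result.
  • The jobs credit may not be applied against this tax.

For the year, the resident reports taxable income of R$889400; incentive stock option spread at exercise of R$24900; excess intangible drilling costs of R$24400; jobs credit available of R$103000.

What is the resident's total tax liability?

Parallel minimum levy:
  Adjusted income: R$889400 + R$24900 + R$24400 = R$938700
  Exemption: 25% × (R$938700 − R$391000) = R$136925 ≥ R$119000, so the exemption is fully phased out
  Base: R$938700 − R$0 = R$938700
  R$938700 × 16% = R$150192

Regular income tax:
  R$152000 × 8% = R$12160
  R$24000 × 18% = R$4320
  R$713400 × 31% = R$221154
  → R$237634
  Less jobs credit R$103000 → R$134634

R$150192 > R$134634, so the parallel minimum levy is the binding amount.

R$150192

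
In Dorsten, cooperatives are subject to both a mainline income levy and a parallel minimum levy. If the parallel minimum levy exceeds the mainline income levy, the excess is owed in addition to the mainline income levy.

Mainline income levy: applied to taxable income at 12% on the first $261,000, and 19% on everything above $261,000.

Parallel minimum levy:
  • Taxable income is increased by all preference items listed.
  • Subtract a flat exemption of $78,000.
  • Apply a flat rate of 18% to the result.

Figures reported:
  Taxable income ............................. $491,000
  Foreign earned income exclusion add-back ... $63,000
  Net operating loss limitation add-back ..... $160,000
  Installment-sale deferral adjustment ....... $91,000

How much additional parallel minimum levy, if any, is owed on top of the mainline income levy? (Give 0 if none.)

$55,840

Parallel minimum levy:
  Adjusted income: $491,000 + $63,000 + $160,000 + $91,000 = $805,000
  Less exemption $78,000 → base $727,000
  $727,000 × 18% = $130,860

Mainline income levy:
  $261,000 × 12% = $31,320
  $230,000 × 19% = $43,700
  → $75,020

Excess of parallel minimum levy over mainline income levy: $130,860 − $75,020 = $55,840.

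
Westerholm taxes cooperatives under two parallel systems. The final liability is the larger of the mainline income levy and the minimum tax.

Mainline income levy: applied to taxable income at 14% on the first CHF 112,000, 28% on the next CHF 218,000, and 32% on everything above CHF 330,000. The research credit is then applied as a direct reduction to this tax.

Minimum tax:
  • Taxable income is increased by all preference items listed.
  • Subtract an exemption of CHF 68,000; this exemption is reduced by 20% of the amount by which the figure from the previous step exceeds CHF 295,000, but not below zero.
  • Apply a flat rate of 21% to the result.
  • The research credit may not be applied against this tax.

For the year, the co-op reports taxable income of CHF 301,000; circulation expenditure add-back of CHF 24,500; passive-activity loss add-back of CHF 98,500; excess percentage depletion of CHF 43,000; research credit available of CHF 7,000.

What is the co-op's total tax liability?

Minimum tax:
  Adjusted income: CHF 301,000 + CHF 24,500 + CHF 98,500 + CHF 43,000 = CHF 467,000
  Exemption: CHF 68,000 − 20% × (CHF 467,000 − CHF 295,000) = CHF 68,000 − CHF 34,400 = CHF 33,600
  Base: CHF 467,000 − CHF 33,600 = CHF 433,400
  CHF 433,400 × 21% = CHF 91,014

Mainline income levy:
  CHF 112,000 × 14% = CHF 15,680
  CHF 189,000 × 28% = CHF 52,920
  → CHF 68,600
  Less research credit CHF 7,000 → CHF 61,600

CHF 91,014 > CHF 61,600, so the minimum tax is the binding amount.

CHF 91,014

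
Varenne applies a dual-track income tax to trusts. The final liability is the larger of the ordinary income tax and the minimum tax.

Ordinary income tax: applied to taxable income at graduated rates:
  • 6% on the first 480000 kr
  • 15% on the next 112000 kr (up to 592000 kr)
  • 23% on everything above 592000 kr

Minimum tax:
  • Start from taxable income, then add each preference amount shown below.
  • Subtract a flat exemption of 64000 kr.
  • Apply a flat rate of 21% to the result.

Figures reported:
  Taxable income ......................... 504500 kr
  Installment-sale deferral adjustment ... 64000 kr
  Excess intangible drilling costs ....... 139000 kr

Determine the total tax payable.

135135 kr

Minimum tax:
  Adjusted income: 504500 kr + 64000 kr + 139000 kr = 707500 kr
  Less exemption 64000 kr → base 643500 kr
  643500 kr × 21% = 135135 kr

Ordinary income tax:
  480000 kr × 6% = 28800 kr
  24500 kr × 15% = 3675 kr
  → 32475 kr

135135 kr > 32475 kr, so the minimum tax is the binding amount.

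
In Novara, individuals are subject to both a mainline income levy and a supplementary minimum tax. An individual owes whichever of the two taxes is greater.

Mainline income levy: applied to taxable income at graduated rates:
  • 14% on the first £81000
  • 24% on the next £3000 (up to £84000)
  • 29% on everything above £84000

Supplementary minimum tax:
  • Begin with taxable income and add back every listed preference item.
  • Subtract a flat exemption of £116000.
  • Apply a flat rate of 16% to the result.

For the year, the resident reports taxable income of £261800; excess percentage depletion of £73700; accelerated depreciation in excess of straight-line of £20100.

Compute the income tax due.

£63622

Supplementary minimum tax:
  Adjusted income: £261800 + £73700 + £20100 = £355600
  Less exemption £116000 → base £239600
  £239600 × 16% = £38336

Mainline income levy:
  £81000 × 14% = £11340
  £3000 × 24% = £720
  £177800 × 29% = £51562
  → £63622

£63622 > £38336, so the mainline income levy governs.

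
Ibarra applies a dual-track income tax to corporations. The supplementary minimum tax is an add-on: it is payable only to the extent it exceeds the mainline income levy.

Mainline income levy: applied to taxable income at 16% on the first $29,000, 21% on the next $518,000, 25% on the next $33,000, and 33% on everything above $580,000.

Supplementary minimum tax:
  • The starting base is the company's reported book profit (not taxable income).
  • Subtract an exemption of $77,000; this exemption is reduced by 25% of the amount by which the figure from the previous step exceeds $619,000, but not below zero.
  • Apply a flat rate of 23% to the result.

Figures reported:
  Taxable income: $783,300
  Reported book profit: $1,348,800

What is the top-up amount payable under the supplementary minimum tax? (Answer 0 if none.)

$121,465

Mainline income levy:
  $29,000 × 16% = $4,640
  $518,000 × 21% = $108,780
  $33,000 × 25% = $8,250
  $203,300 × 33% = $67,089
  → $188,759

Supplementary minimum tax:
  Base (reported book profit): $1,348,800
  Exemption: 25% × ($1,348,800 − $619,000) = $182,450 ≥ $77,000, so the exemption is fully phased out
  Base: $1,348,800 − $0 = $1,348,800
  $1,348,800 × 23% = $310,224

Excess of supplementary minimum tax over mainline income levy: $310,224 − $188,759 = $121,465.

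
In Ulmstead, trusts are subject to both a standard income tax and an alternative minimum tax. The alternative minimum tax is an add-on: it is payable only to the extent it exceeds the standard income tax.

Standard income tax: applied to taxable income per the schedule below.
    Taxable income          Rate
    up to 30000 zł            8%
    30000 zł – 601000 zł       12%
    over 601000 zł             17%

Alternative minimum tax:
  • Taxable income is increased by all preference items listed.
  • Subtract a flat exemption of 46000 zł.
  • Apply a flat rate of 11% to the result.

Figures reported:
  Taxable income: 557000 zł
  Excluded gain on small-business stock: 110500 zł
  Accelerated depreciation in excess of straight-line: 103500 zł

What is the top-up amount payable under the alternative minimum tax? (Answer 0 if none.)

14110 zł

Standard income tax:
  30000 zł × 8% = 2400 zł
  527000 zł × 12% = 63240 zł
  → 65640 zł

Alternative minimum tax:
  Adjusted income: 557000 zł + 110500 zł + 103500 zł = 771000 zł
  Less exemption 46000 zł → base 725000 zł
  725000 zł × 11% = 79750 zł

Excess of alternative minimum tax over standard income tax: 79750 zł − 65640 zł = 14110 zł.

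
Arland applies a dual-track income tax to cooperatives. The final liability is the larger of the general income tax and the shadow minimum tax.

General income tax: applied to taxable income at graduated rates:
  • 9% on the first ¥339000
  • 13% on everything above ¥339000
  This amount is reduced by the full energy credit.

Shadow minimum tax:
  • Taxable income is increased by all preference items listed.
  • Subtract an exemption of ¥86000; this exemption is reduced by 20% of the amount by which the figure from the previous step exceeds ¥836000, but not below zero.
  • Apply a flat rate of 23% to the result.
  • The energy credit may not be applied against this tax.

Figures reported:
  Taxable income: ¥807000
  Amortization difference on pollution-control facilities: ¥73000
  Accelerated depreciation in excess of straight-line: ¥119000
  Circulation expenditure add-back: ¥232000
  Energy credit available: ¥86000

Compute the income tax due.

¥281520

Shadow minimum tax:
  Adjusted income: ¥807000 + ¥73000 + ¥119000 + ¥232000 = ¥1231000
  Exemption: ¥86000 − 20% × (¥1231000 − ¥836000) = ¥86000 − ¥79000 = ¥7000
  Base: ¥1231000 − ¥7000 = ¥1224000
  ¥1224000 × 23% = ¥281520

General income tax:
  ¥339000 × 9% = ¥30510
  ¥468000 × 13% = ¥60840
  → ¥91350
  Less energy credit ¥86000 → ¥5350

¥281520 > ¥5350, so the shadow minimum tax is the binding amount.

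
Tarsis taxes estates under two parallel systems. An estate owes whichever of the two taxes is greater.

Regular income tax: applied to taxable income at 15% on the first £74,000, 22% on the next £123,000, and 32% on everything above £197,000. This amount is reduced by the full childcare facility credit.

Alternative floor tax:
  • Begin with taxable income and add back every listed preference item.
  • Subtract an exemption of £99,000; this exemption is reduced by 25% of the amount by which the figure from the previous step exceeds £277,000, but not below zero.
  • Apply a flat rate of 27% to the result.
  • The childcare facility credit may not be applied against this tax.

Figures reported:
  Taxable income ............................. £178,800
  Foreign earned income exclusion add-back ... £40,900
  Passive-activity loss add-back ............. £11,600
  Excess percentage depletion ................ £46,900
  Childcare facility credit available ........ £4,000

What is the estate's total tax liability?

Regular income tax:
  £74,000 × 15% = £11,100
  £104,800 × 22% = £23,056
  → £34,156
  Less childcare facility credit £4,000 → £30,156

Alternative floor tax:
  Adjusted income: £178,800 + £40,900 + £11,600 + £46,900 = £278,200
  Exemption: £99,000 − 25% × (£278,200 − £277,000) = £99,000 − £300 = £98,700
  Base: £278,200 − £98,700 = £179,500
  £179,500 × 27% = £48,465

£48,465 > £30,156, so the alternative floor tax is the binding amount.

£48,465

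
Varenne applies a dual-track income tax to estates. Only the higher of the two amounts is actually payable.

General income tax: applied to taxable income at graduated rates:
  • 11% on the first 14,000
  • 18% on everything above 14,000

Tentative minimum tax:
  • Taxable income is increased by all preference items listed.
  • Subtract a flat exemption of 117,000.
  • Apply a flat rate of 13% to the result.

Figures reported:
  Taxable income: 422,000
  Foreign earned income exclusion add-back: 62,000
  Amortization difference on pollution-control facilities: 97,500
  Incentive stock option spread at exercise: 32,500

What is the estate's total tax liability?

General income tax:
  14,000 × 11% = 1,540
  408,000 × 18% = 73,440
  → 74,980

Tentative minimum tax:
  Adjusted income: 422,000 + 62,000 + 97,500 + 32,500 = 614,000
  Less exemption 117,000 → base 497,000
  497,000 × 13% = 64,610

74,980 > 64,610, so the general income tax governs.

74,980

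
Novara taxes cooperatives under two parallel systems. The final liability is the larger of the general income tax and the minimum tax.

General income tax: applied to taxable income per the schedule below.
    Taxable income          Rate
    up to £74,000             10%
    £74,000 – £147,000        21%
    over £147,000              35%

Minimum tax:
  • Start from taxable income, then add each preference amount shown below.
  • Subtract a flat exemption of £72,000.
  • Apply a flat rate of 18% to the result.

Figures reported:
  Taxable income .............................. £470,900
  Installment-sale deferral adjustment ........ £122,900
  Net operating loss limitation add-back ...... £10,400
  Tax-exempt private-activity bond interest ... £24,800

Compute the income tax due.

Minimum tax:
  Adjusted income: £470,900 + £122,900 + £10,400 + £24,800 = £629,000
  Less exemption £72,000 → base £557,000
  £557,000 × 18% = £100,260

General income tax:
  £74,000 × 10% = £7,400
  £73,000 × 21% = £15,330
  £323,900 × 35% = £113,365
  → £136,095

£136,095 > £100,260, so the general income tax governs.

£136,095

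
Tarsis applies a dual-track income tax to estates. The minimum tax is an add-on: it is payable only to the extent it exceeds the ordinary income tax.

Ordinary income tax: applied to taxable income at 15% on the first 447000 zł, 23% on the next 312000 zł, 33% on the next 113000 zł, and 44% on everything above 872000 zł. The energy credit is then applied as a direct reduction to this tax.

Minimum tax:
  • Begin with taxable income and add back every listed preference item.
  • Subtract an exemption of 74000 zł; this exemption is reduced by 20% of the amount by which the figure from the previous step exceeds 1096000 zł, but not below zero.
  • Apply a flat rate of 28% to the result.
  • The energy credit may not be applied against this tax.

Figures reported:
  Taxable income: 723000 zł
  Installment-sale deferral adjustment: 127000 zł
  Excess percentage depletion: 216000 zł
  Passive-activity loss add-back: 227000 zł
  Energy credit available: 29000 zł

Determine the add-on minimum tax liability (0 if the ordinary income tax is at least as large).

Ordinary income tax:
  447000 zł × 15% = 67050 zł
  276000 zł × 23% = 63480 zł
  → 130530 zł
  Less energy credit 29000 zł → 101530 zł

Minimum tax:
  Adjusted income: 723000 zł + 127000 zł + 216000 zł + 227000 zł = 1293000 zł
  Exemption: 74000 zł − 20% × (1293000 zł − 1096000 zł) = 74000 zł − 39400 zł = 34600 zł
  Base: 1293000 zł − 34600 zł = 1258400 zł
  1258400 zł × 28% = 352352 zł

Excess of minimum tax over ordinary income tax: 352352 zł − 101530 zł = 250822 zł.

250822 zł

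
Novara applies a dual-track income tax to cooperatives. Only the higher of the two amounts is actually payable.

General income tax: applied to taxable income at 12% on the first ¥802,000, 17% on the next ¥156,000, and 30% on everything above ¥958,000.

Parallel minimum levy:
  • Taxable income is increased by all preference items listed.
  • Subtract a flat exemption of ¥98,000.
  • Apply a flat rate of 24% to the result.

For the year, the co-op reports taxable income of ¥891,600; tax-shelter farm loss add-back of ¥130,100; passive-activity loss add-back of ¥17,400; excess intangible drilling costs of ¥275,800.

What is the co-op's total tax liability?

¥292,056

Parallel minimum levy:
  Adjusted income: ¥891,600 + ¥130,100 + ¥17,400 + ¥275,800 = ¥1,314,900
  Less exemption ¥98,000 → base ¥1,216,900
  ¥1,216,900 × 24% = ¥292,056

General income tax:
  ¥802,000 × 12% = ¥96,240
  ¥89,600 × 17% = ¥15,232
  → ¥111,472

¥292,056 > ¥111,472, so the parallel minimum levy is the binding amount.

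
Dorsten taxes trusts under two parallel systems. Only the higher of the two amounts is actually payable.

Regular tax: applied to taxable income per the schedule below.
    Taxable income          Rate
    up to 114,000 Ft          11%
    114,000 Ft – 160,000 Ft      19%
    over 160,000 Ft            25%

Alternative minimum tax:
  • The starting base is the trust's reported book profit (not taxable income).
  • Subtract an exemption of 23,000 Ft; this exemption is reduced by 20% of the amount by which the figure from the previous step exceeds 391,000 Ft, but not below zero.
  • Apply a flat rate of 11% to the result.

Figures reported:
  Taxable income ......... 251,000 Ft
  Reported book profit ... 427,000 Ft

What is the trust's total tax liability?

45,232 Ft

Regular tax:
  114,000 Ft × 11% = 12,540 Ft
  46,000 Ft × 19% = 8,740 Ft
  91,000 Ft × 25% = 22,750 Ft
  → 44,030 Ft

Alternative minimum tax:
  Base (reported book profit): 427,000 Ft
  Exemption: 23,000 Ft − 20% × (427,000 Ft − 391,000 Ft) = 23,000 Ft − 7,200 Ft = 15,800 Ft
  Base: 427,000 Ft − 15,800 Ft = 411,200 Ft
  411,200 Ft × 11% = 45,232 Ft

45,232 Ft > 44,030 Ft, so the alternative minimum tax is the binding amount.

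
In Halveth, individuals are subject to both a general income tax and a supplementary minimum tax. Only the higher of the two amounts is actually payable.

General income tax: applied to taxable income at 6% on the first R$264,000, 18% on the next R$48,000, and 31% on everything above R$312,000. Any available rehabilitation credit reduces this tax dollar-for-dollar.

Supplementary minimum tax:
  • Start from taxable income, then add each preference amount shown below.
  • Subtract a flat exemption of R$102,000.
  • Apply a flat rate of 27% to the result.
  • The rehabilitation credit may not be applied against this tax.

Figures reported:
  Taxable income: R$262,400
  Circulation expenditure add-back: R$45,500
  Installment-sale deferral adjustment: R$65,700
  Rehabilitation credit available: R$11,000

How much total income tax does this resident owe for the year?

Supplementary minimum tax:
  Adjusted income: R$262,400 + R$45,500 + R$65,700 = R$373,600
  Less exemption R$102,000 → base R$271,600
  R$271,600 × 27% = R$73,332

General income tax:
  R$262,400 × 6% = R$15,744
  Less rehabilitation credit R$11,000 → R$4,744

R$73,332 > R$4,744, so the supplementary minimum tax is the binding amount.

R$73,332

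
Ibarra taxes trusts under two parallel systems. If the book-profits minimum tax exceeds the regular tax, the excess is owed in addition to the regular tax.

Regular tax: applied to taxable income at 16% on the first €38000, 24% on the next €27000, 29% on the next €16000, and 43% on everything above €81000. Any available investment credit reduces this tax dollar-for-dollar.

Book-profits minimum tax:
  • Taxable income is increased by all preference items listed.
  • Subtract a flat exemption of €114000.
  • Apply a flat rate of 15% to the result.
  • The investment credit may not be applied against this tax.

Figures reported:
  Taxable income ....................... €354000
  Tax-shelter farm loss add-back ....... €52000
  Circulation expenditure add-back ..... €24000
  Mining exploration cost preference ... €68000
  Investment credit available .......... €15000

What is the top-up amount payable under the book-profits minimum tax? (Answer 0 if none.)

€0

Book-profits minimum tax:
  Adjusted income: €354000 + €52000 + €24000 + €68000 = €498000
  Less exemption €114000 → base €384000
  €384000 × 15% = €57600

Regular tax:
  €38000 × 16% = €6080
  €27000 × 24% = €6480
  €16000 × 29% = €4640
  €273000 × 43% = €117390
  → €134590
  Less investment credit €15000 → €119590

€57600 ≤ €119590, so no add-on is due.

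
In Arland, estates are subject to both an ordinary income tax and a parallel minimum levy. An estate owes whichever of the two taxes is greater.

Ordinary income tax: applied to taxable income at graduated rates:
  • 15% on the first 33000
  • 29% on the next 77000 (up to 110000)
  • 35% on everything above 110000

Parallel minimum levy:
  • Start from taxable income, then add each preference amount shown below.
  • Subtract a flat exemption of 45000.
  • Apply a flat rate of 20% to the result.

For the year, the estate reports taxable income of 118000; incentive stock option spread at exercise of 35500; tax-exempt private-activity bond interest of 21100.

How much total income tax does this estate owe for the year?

Ordinary income tax:
  33000 × 15% = 4950
  77000 × 29% = 22330
  8000 × 35% = 2800
  → 30080

Parallel minimum levy:
  Adjusted income: 118000 + 35500 + 21100 = 174600
  Less exemption 45000 → base 129600
  129600 × 20% = 25920

30080 > 25920, so the ordinary income tax governs.

30080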